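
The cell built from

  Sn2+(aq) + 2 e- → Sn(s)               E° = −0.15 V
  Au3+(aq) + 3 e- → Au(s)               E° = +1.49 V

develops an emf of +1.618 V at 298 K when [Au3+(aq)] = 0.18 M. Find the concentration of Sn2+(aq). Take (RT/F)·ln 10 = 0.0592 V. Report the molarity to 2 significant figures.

1.8 M

The Au³⁺/Au couple has the larger reduction potential, so it is the cathode: E°cell = +1.49 − (−0.15) = +1.64 V and n = 6.
From the Nernst equation, log Q = n(E° − E)/0.0592 = 6·(+1.64 − (+1.618))/0.0592 = 2.230.
Balancing electrons gives 2 Au3+(aq) + 3 Sn(s) → 2 Au(s) + 3 Sn2+(aq); thus Q = [Sn2+(aq)]^3 / [Au3+(aq)]^2.
Isolating [Sn2+(aq)] in Q = 10^{2.230} yields log [Sn2+(aq)] = 0.247, i.e. 1.8 M.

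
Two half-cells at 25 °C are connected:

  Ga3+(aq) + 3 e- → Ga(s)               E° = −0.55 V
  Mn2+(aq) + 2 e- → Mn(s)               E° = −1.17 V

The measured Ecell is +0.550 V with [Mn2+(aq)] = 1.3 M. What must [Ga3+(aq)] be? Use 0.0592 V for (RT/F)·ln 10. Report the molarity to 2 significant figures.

0.00042 M

With Ga³⁺/Ga at the cathode and Mn²⁺/Mn at the anode, E°cell = −0.55 − (−1.17) = +0.62 V (n = 6).
From the Nernst equation, log Q = n(E° − E)/0.0592 = 6·(+0.62 − (+0.550))/0.0592 = 7.095.
Balancing electrons gives 2 Ga3+(aq) + 3 Mn(s) → 2 Ga(s) + 3 Mn2+(aq); thus Q = [Mn2+(aq)]^3 / [Ga3+(aq)]^2.
Isolating [Ga3+(aq)] in Q = 10^{7.095} yields log [Ga3+(aq)] = −3.377, i.e. 0.00042 M.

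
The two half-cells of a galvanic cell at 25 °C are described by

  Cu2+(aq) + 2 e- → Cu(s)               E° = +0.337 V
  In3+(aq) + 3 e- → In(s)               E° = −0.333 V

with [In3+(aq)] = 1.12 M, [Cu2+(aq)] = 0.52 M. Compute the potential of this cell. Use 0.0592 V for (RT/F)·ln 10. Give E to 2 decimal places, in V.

Cu²⁺/Cu is reduced (cathode, E° = +0.337 V) and In³⁺/In is oxidized (anode).
E°cell = E°cat − E°an = +0.337 − (−0.333) = +0.670 V; n = 6.
For the overall reaction 3 Cu2+(aq) + 2 In(s) → 3 Cu(s) + 2 In3+(aq), Q = [In3+(aq)]^2 / [Cu2+(aq)]^3 = 8.92, giving log Q = 0.950.
By the Nernst equation, E = +0.670 − (0.0592/6)·(0.950) = +0.66 V.

+0.66 V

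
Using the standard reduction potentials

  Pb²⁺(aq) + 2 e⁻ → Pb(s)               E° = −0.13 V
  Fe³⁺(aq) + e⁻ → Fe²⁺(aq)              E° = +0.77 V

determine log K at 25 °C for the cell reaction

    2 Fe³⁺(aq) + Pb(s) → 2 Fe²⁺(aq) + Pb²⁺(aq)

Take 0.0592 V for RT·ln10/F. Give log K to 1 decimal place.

log K = 30.4

The Fe³⁺/Fe²⁺ couple is reduced (cathode); E°cell = +0.77 − (−0.13) = +0.90 V with n = 2.
At equilibrium E = 0, so log K = nE°cell / 0.0592 = (2)(+0.90) / 0.0592 = 30.4.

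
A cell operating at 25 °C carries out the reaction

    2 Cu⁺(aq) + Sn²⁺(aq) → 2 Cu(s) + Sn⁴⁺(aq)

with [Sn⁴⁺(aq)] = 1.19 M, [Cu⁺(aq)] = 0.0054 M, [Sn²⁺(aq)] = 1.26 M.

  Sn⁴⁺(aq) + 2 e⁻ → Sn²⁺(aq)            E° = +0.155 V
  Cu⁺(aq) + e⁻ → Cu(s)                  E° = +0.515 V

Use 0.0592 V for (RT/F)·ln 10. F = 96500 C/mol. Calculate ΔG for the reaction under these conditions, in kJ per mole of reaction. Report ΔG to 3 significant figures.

−43.7 kJ/mol

The standard cell potential is +0.515 − (+0.155) = +0.360 V, with n = 2 electrons in the balanced equation.
Here Q = [Sn⁴⁺(aq)] / ([Cu⁺(aq)]^2·[Sn²⁺(aq)]) = 3.24×10^4 (log Q = 4.510), giving E = +0.360 − (0.0592/2)·(4.510) = +0.2265 V.
ΔG = −nFE = −(2)(96500)(+0.2265) J/mol = −43.7 kJ/mol.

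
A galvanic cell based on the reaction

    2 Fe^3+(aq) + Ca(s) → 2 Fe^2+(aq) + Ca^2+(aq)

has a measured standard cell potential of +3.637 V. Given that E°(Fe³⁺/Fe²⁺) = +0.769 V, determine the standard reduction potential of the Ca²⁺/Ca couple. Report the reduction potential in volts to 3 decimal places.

In the reaction as written the Fe³⁺/Fe²⁺ couple is reduced (cathode) and Ca²⁺/Ca is oxidized (anode), so E°cell = E°(Fe³⁺/Fe²⁺) − E°(Ca²⁺/Ca).
E°(Ca²⁺/Ca) = E°(cathode) − E°cell = +0.769 − (+3.637) = −2.868 V.

−2.868 V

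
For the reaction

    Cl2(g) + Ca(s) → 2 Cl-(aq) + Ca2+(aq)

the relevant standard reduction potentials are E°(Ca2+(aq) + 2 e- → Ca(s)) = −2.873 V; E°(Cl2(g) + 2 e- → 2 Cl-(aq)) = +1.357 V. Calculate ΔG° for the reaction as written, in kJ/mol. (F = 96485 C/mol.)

−816 kJ/mol

In the reaction as written Cl2(g) is reduced, so the Cl₂/Cl⁻ couple is the cathode and Ca²⁺/Ca is the anode.
E°cell = +1.357 − (−2.873) = +4.230 V; balancing electrons gives n = 2.
ΔG° = −nFE°cell = −(2)(96485)(+4.230) J/mol = −816 kJ/mol.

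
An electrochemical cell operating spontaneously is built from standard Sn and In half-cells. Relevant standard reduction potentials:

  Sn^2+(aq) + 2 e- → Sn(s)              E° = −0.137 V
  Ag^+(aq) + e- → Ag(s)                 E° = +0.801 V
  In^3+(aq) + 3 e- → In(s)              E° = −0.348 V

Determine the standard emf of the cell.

The Sn²⁺/Sn couple has the higher E°, so Sn ion is reduced (cathode) and In is oxidized (anode).
E°cell = E°(cathode) − E°(anode) = −0.137 − (−0.348) = +0.211 V.

+0.211 V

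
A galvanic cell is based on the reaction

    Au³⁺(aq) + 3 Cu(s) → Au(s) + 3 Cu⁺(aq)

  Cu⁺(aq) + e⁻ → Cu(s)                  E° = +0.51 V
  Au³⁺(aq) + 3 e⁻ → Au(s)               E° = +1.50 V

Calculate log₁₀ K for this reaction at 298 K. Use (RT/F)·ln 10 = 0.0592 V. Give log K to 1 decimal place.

The Au³⁺/Au couple is reduced (cathode); E°cell = +1.50 − (+0.51) = +0.99 V with n = 3.
At equilibrium E = 0, so log K = nE°cell / 0.0592 = (3)(+0.99) / 0.0592 = 50.2.

log K = 50.2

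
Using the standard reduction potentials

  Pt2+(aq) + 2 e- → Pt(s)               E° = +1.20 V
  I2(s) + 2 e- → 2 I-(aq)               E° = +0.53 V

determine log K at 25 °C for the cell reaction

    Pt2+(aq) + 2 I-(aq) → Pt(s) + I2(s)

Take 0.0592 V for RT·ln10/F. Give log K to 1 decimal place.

The Pt²⁺/Pt couple is reduced (cathode); E°cell = +1.20 − (+0.53) = +0.67 V with n = 2.
At equilibrium E = 0, so log K = nE°cell / 0.0592 = (2)(+0.67) / 0.0592 = 22.6.

log K = 22.6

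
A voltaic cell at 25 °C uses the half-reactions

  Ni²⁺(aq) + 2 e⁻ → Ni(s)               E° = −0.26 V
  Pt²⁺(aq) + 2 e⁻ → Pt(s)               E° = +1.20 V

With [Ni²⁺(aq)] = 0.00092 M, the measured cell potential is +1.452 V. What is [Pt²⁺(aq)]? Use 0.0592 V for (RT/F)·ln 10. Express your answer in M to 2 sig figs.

0.00049 M

The Pt²⁺/Pt couple has the larger reduction potential, so it is the cathode: E°cell = +1.20 − (−0.26) = +1.46 V and n = 2.
Rearranging E = E° − (0.0592/n)·log Q gives log Q = 2(+1.46 − (+1.452))/0.0592 = 0.270.
Balancing electrons gives Pt²⁺(aq) + Ni(s) → Pt(s) + Ni²⁺(aq); thus Q = [Ni²⁺(aq)] / [Pt²⁺(aq)].
Isolating [Pt²⁺(aq)] in Q = 10^{0.270} yields log [Pt²⁺(aq)] = −3.306, i.e. 0.00049 M.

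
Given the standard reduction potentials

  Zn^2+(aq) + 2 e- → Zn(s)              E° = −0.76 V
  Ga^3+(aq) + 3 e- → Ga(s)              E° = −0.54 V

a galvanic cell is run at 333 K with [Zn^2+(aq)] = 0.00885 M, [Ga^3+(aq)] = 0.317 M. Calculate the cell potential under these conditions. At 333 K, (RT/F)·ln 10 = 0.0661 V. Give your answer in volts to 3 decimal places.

Ga³⁺/Ga is reduced (cathode, E° = −0.54 V) and Zn²⁺/Zn is oxidized (anode).
E°cell = −0.54 − (−0.76) = +0.22 V, with n = 6 electrons transferred.
The balanced reaction is 2 Ga^3+(aq) + 3 Zn(s) → 2 Ga(s) + 3 Zn^2+(aq), so Q = [Zn^2+(aq)]^3 / [Ga^3+(aq)]^2 = 6.9×10^−6 and log Q = −5.161.
E = E° − (0.0661/n)·log Q = +0.22 − (0.0661/6)(−5.161) = +0.277 V.

+0.277 V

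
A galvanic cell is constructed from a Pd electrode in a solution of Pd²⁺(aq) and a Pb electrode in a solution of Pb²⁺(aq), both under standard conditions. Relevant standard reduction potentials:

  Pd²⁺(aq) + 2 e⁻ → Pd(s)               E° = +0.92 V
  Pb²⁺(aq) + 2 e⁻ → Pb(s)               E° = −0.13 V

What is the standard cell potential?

+1.05 V

Of the two couples in this cell, the one with the more positive reduction potential is reduced at the cathode: here that is Pd²⁺/Pd (+0.92 V); Pb²⁺/Pb (−0.13 V) is the anode.
E°cell = E°(cathode) − E°(anode) = +0.92 − (−0.13) = +1.05 V.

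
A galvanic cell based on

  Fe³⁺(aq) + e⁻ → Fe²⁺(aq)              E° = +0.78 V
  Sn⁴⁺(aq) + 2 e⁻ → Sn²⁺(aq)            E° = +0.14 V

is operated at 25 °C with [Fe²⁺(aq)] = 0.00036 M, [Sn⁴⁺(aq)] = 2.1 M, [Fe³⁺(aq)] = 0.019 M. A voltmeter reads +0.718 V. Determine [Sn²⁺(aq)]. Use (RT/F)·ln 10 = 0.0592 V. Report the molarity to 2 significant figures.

The Fe³⁺/Fe²⁺ couple has the larger reduction potential, so it is the cathode: E°cell = +0.78 − (+0.14) = +0.64 V and n = 2.
Since E = E° − (0.0592/n)·log Q, log Q = n(E° − E)/0.0592 = −2.635.
Balancing electrons gives 2 Fe³⁺(aq) + Sn²⁺(aq) → 2 Fe²⁺(aq) + Sn⁴⁺(aq); thus Q = ([Fe²⁺(aq)]^2·[Sn⁴⁺(aq)]) / ([Fe³⁺(aq)]^2·[Sn²⁺(aq)]).
Substituting the known concentrations and solving, log [Sn²⁺(aq)] = −0.488 and [Sn²⁺(aq)] = 0.33 M.

0.33 M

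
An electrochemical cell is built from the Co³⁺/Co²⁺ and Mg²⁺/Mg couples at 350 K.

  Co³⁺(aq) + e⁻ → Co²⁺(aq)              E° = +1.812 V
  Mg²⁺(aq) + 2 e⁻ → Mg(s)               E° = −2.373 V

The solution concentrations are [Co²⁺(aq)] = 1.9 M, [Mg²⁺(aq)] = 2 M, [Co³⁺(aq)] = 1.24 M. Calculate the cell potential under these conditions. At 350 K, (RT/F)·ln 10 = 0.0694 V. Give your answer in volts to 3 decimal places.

+4.162 V

Co³⁺/Co²⁺ is reduced (cathode, E° = +1.812 V) and Mg²⁺/Mg is oxidized (anode).
E°cell = E°cat − E°an = +1.812 − (−2.373) = +4.185 V; n = 2.
Balancing gives 2 Co³⁺(aq) + Mg(s) → 2 Co²⁺(aq) + Mg²⁺(aq); hence Q = ([Co²⁺(aq)]^2·[Mg²⁺(aq)]) / [Co³⁺(aq)]^2 = 4.7 (log Q = 0.672).
E = E° − (0.0694/n)·log Q = +4.185 − (0.0694/2)(0.672) = +4.162 V.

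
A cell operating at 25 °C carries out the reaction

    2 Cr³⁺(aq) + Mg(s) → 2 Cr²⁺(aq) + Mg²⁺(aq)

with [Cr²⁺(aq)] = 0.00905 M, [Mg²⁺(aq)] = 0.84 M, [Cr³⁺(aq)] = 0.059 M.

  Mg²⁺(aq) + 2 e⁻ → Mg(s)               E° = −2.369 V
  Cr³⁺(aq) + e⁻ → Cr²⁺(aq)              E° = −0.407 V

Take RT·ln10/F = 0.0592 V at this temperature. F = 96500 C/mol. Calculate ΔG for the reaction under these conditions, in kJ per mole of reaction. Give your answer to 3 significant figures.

−388 kJ/mol

E°cell = −0.407 − (−2.369) = +1.962 V; the balanced reaction transfers n = 2 electrons.
Here Q = ([Cr²⁺(aq)]^2·[Mg²⁺(aq)]) / [Cr³⁺(aq)]^2 = 0.0198 (log Q = −1.704), giving E = +1.962 − (0.0592/2)·(−1.704) = +2.0124 V.
Finally ΔG = −nFE = −(2)(96500 C/mol)(+2.0124 V) = −388 kJ/mol.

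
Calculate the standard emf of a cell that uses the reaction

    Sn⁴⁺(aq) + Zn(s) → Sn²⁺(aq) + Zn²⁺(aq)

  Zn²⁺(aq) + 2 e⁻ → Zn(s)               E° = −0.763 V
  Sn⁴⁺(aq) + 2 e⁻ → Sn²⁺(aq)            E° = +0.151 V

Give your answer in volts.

In the reaction as written, Sn⁴⁺(aq) is reduced (cathode) and Zn²⁺(aq) is produced by oxidation at the anode.
E°cell = E°(cathode) − E°(anode) = +0.151 − (−0.763) = +0.914 V.
The positive value indicates the reaction is spontaneous as written.

+0.914 V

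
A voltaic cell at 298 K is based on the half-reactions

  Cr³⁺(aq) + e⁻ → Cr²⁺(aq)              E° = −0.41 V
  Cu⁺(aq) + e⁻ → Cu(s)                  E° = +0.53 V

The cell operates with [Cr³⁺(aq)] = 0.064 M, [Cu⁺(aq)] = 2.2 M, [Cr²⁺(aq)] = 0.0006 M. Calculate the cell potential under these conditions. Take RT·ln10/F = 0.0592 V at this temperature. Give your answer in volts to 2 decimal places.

+0.84 V

Since E°(Cu⁺/Cu) > E°(Cr³⁺/Cr²⁺), Cu⁺/Cu serves as the cathode.
The standard potential is +0.53 − (−0.41) = +0.94 V and the balanced reaction transfers n = 1 electron.
The balanced reaction is Cu⁺(aq) + Cr²⁺(aq) → Cu(s) + Cr³⁺(aq), so Q = [Cr³⁺(aq)] / ([Cu⁺(aq)]·[Cr²⁺(aq)]) = 48.5 and log Q = 1.686.
By the Nernst equation, E = +0.94 − (0.0592/1)·(1.686) = +0.84 V.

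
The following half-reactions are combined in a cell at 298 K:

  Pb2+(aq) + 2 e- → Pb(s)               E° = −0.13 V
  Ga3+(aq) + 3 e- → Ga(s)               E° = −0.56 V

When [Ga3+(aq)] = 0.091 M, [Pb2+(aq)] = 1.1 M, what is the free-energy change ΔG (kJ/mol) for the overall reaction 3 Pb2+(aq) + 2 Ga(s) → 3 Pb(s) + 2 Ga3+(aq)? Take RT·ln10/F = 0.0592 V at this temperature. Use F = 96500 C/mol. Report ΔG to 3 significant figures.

E°cell = −0.13 − (−0.56) = +0.43 V; the balanced reaction transfers n = 6 electrons.
Q = [Ga3+(aq)]^2 / [Pb2+(aq)]^3 = 0.00622, so log Q = −2.206 and E = +0.43 − (0.0592/6)(−2.206) = +0.4518 V.
ΔG = −nFE = −(6)(96500)(+0.4518) J/mol = −262 kJ/mol.

−262 kJ/mol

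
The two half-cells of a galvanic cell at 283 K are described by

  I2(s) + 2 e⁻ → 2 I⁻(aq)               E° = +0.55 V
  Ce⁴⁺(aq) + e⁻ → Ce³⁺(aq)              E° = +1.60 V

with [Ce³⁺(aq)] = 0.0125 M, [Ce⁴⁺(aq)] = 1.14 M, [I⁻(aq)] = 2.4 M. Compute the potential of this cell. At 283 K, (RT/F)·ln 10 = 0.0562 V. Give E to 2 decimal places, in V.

+1.18 V

Since E°(Ce⁴⁺/Ce³⁺) > E°(I₂/I⁻), Ce⁴⁺/Ce³⁺ serves as the cathode.
E°cell = +1.60 − (+0.55) = +1.05 V, with n = 2 electrons transferred.
Balancing gives 2 Ce⁴⁺(aq) + 2 I⁻(aq) → 2 Ce³⁺(aq) + I2(s); hence Q = [Ce³⁺(aq)]^2 / ([Ce⁴⁺(aq)]^2·[I⁻(aq)]^2) = 2.09×10^−5 (log Q = −4.680).
Applying E = E° − (RT ln10/nF)·log Q gives +1.05 − (0.0562/2)(−4.680) = +1.18 V.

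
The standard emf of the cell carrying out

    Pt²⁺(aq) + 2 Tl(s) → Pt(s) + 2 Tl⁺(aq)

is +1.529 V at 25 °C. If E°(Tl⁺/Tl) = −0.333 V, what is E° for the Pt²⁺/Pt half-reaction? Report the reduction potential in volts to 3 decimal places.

+1.196 V

In the reaction as written the Pt²⁺/Pt couple is reduced (cathode) and Tl⁺/Tl is oxidized (anode), so E°cell = E°(Pt²⁺/Pt) − E°(Tl⁺/Tl).
E°(Pt²⁺/Pt) = E°cell + E°(anode) = +1.529 + (−0.333) = +1.196 V.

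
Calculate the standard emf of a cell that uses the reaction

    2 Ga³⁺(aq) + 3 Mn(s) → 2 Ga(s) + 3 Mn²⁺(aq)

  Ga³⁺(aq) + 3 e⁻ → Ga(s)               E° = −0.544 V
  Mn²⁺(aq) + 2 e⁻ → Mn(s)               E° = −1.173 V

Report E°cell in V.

In the reaction as written, Ga³⁺(aq) is reduced (cathode) and Mn²⁺(aq) is produced by oxidation at the anode.
E°cell = E°(cathode) − E°(anode) = −0.544 − (−1.173) = +0.629 V.
The positive value indicates the reaction is spontaneous as written.

+0.629 V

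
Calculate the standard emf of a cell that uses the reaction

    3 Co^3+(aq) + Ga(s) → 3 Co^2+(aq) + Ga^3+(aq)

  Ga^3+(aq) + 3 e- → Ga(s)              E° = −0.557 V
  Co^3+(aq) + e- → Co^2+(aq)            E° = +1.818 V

+2.375 V

Co^3+(aq) gains electrons, so the Co³⁺/Co²⁺ couple is the cathode; the Ga³⁺/Ga couple is the anode.
E°cell = E°(cathode) − E°(anode) = +1.818 − (−0.557) = +2.375 V.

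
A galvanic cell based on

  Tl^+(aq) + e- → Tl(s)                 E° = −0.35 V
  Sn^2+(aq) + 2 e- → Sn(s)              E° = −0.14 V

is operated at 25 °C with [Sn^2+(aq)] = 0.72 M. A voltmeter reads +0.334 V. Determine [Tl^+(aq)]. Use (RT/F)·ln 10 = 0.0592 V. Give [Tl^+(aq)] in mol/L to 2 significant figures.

0.0068 M

The Sn²⁺/Sn couple has the larger reduction potential, so it is the cathode: E°cell = −0.14 − (−0.35) = +0.21 V and n = 2.
From the Nernst equation, log Q = n(E° − E)/0.0592 = 2·(+0.21 − (+0.334))/0.0592 = −4.189.
Balancing electrons gives Sn^2+(aq) + 2 Tl(s) → Sn(s) + 2 Tl^+(aq); thus Q = [Tl^+(aq)]^2 / [Sn^2+(aq)].
Solving for the unknown gives log [Tl^+(aq)] = −2.166, so [Tl^+(aq)] ≈ 0.0068 M.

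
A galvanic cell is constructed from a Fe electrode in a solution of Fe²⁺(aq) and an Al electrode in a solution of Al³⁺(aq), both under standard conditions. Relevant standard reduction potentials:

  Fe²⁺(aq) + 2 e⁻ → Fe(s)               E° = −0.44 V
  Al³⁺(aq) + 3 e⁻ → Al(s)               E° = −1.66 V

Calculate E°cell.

Of the two couples in this cell, the one with the more positive reduction potential is reduced at the cathode: here that is Fe²⁺/Fe (−0.44 V); Al³⁺/Al (−1.66 V) is the anode.
E°cell = E°(cathode) − E°(anode) = −0.44 − (−1.66) = +1.22 V.

+1.22 V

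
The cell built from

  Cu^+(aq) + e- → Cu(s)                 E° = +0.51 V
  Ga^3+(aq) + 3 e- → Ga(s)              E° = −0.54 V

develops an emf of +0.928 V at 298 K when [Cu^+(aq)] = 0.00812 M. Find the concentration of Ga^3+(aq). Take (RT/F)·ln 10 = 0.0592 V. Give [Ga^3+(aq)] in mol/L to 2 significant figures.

The Cu⁺/Cu couple has the larger reduction potential, so it is the cathode: E°cell = +0.51 − (−0.54) = +1.05 V and n = 3.
From the Nernst equation, log Q = n(E° − E)/0.0592 = 3·(+1.05 − (+0.928))/0.0592 = 6.182.
For 3 Cu^+(aq) + Ga(s) → 3 Cu(s) + Ga^3+(aq), the reaction quotient is Q = [Ga^3+(aq)] / [Cu^+(aq)]^3.
Solving for the unknown gives log [Ga^3+(aq)] = −0.089, so [Ga^3+(aq)] ≈ 0.81 M.

0.81 M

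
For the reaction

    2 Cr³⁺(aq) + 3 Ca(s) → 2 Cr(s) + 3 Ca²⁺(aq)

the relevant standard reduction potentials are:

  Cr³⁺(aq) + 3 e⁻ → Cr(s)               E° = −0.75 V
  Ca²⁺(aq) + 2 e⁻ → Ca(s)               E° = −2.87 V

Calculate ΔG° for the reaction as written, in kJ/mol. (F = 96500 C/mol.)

In the reaction as written Cr³⁺(aq) is reduced, so the Cr³⁺/Cr couple is the cathode and Ca²⁺/Ca is the anode.
E°cell = −0.75 − (−2.87) = +2.12 V; balancing electrons gives n = 6.
ΔG° = −nFE°cell = −(6)(96500)(+2.12) J/mol = −1227 kJ/mol.

−1227 kJ/mol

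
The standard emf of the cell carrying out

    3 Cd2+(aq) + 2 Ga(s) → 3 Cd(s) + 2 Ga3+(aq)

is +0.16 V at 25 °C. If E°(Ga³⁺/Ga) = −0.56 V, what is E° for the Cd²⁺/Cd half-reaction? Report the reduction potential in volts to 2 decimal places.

−0.40 V

In the reaction as written the Cd²⁺/Cd couple is reduced (cathode) and Ga³⁺/Ga is oxidized (anode), so E°cell = E°(Cd²⁺/Cd) − E°(Ga³⁺/Ga).
E°(Cd²⁺/Cd) = E°cell + E°(anode) = +0.16 + (−0.56) = −0.40 V.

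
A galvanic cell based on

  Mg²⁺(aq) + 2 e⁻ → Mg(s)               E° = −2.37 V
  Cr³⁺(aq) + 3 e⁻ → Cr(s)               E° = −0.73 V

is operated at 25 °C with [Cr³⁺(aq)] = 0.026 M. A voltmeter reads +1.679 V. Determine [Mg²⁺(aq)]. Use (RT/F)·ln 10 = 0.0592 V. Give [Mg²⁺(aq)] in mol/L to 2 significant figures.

0.0042 M

With Cr³⁺/Cr at the cathode and Mg²⁺/Mg at the anode, E°cell = −0.73 − (−2.37) = +1.64 V (n = 6).
Rearranging E = E° − (0.0592/n)·log Q gives log Q = 6(+1.64 − (+1.679))/0.0592 = −3.953.
The balanced reaction is 2 Cr³⁺(aq) + 3 Mg(s) → 2 Cr(s) + 3 Mg²⁺(aq), so Q = [Mg²⁺(aq)]^3 / [Cr³⁺(aq)]^2.
Substituting the known concentrations and solving, log [Mg²⁺(aq)] = −2.374 and [Mg²⁺(aq)] = 0.0042 M.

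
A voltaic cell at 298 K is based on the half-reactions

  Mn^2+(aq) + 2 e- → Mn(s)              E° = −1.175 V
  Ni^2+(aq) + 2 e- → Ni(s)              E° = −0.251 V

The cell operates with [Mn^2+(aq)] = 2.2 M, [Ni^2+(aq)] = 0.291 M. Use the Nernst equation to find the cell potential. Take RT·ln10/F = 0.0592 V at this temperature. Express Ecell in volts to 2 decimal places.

Ni²⁺/Ni is reduced (cathode, E° = −0.251 V) and Mn²⁺/Mn is oxidized (anode).
E°cell = −0.251 − (−1.175) = +0.924 V, with n = 2 electrons transferred.
For the overall reaction Ni^2+(aq) + Mn(s) → Ni(s) + Mn^2+(aq), Q = [Mn^2+(aq)] / [Ni^2+(aq)] = 7.56, giving log Q = 0.879.
By the Nernst equation, E = +0.924 − (0.0592/2)·(0.879) = +0.90 V.

+0.90 V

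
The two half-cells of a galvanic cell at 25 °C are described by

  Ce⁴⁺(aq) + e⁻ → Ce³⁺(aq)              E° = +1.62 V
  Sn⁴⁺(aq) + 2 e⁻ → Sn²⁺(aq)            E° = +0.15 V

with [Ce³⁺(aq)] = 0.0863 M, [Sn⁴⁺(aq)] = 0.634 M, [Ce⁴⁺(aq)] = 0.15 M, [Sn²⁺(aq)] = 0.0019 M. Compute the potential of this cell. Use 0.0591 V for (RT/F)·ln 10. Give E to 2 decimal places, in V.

+1.41 V

Ce⁴⁺/Ce³⁺ is reduced (cathode, E° = +1.62 V) and Sn⁴⁺/Sn²⁺ is oxidized (anode).
E°cell = E°cat − E°an = +1.62 − (+0.15) = +1.47 V; n = 2.
The balanced reaction is 2 Ce⁴⁺(aq) + Sn²⁺(aq) → 2 Ce³⁺(aq) + Sn⁴⁺(aq), so Q = ([Ce³⁺(aq)]^2·[Sn⁴⁺(aq)]) / ([Ce⁴⁺(aq)]^2·[Sn²⁺(aq)]) = 110 and log Q = 2.043.
Applying E = E° − (RT ln10/nF)·log Q gives +1.47 − (0.0591/2)(2.043) = +1.41 V.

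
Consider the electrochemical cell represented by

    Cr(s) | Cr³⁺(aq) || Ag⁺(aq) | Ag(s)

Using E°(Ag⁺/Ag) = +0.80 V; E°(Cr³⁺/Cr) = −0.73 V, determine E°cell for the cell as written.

By convention the left-hand electrode in cell notation is the anode (oxidation) and the right-hand electrode is the cathode (reduction).
E°cell = E°(right) − E°(left) = +0.80 − (−0.73) = +1.53 V.

+1.53 V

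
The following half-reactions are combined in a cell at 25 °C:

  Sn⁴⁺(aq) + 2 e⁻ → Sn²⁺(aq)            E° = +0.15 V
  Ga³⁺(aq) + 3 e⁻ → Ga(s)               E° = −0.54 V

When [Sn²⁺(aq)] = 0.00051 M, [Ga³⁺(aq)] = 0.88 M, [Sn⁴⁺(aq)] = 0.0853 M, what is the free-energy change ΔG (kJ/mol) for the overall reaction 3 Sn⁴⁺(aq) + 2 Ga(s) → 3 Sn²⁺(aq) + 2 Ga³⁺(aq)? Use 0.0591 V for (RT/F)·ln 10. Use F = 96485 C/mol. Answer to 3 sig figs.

−438 kJ/mol

The standard cell potential is +0.15 − (−0.54) = +0.69 V, with n = 6 electrons in the balanced equation.
Q = ([Sn²⁺(aq)]^3·[Ga³⁺(aq)]^2) / [Sn⁴⁺(aq)]^3 = 1.66×10^−7, so log Q = −6.781 and E = +0.69 − (0.0591/6)(−6.781) = +0.7568 V.
Finally ΔG = −nFE = −(6)(96485 C/mol)(+0.7568 V) = −438 kJ/mol.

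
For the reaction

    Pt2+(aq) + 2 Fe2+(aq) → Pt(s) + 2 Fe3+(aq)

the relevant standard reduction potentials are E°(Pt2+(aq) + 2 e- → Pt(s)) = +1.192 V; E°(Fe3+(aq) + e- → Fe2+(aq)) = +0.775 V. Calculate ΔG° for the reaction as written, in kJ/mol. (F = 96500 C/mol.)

−80.5 kJ/mol

In the reaction as written Pt2+(aq) is reduced, so the Pt²⁺/Pt couple is the cathode and Fe³⁺/Fe²⁺ is the anode.
E°cell = +1.192 − (+0.775) = +0.417 V; balancing electrons gives n = 2.
ΔG° = −nFE°cell = −(2)(96500)(+0.417) J/mol = −80.5 kJ/mol.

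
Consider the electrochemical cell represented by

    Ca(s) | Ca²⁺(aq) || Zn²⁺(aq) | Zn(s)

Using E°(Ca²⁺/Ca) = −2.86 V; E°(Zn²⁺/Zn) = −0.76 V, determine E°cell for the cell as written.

By convention the left-hand electrode in cell notation is the anode (oxidation) and the right-hand electrode is the cathode (reduction).
E°cell = E°(right) − E°(left) = −0.76 − (−2.86) = +2.10 V.

+2.10 V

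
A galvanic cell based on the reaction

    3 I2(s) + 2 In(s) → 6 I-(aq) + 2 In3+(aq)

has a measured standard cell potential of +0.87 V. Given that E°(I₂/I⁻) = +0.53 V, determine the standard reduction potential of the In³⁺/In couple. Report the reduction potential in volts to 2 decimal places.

In the reaction as written the I₂/I⁻ couple is reduced (cathode) and In³⁺/In is oxidized (anode), so E°cell = E°(I₂/I⁻) − E°(In³⁺/In).
E°(In³⁺/In) = E°(cathode) − E°cell = +0.53 − (+0.87) = −0.34 V.

−0.34 V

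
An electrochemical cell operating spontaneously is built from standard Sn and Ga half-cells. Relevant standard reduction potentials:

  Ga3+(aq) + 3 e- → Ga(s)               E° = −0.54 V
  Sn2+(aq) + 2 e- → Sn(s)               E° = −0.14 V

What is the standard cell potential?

Of the two couples in this cell, the one with the more positive reduction potential is reduced at the cathode: here that is Sn²⁺/Sn (−0.14 V); Ga³⁺/Ga (−0.54 V) is the anode.
E°cell = E°(cathode) − E°(anode) = −0.14 − (−0.54) = +0.40 V.

+0.40 V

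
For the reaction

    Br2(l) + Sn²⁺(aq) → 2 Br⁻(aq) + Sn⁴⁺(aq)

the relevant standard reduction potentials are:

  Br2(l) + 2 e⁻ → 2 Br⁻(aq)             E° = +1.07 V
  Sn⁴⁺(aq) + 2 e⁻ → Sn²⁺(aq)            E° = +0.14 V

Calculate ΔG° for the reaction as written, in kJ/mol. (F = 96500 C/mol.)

−179 kJ/mol

In the reaction as written Br2(l) is reduced, so the Br₂/Br⁻ couple is the cathode and Sn⁴⁺/Sn²⁺ is the anode.
E°cell = +1.07 − (+0.14) = +0.93 V; balancing electrons gives n = 2.
ΔG° = −nFE°cell = −(2)(96500)(+0.93) J/mol = −179 kJ/mol.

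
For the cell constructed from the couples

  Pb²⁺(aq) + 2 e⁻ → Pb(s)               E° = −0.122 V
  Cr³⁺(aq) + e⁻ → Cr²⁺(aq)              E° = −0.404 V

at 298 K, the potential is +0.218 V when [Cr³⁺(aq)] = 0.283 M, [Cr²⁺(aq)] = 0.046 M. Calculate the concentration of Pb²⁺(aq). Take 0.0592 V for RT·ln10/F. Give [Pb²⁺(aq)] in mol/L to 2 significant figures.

0.26 M

Pb²⁺/Pb is the cathode (higher E°); E°cell = −0.122 − (−0.404) = +0.282 V with n = 2.
Since E = E° − (0.0592/n)·log Q, log Q = n(E° − E)/0.0592 = 2.162.
Balancing electrons gives Pb²⁺(aq) + 2 Cr²⁺(aq) → Pb(s) + 2 Cr³⁺(aq); thus Q = [Cr³⁺(aq)]^2 / ([Pb²⁺(aq)]·[Cr²⁺(aq)]^2).
Solving for the unknown gives log [Pb²⁺(aq)] = −0.584, so [Pb²⁺(aq)] ≈ 0.26 M.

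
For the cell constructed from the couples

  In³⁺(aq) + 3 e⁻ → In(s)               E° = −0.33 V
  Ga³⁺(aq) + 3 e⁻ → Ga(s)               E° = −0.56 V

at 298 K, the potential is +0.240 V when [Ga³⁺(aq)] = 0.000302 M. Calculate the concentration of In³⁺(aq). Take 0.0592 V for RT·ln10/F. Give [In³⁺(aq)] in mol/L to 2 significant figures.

With In³⁺/In at the cathode and Ga³⁺/Ga at the anode, E°cell = −0.33 − (−0.56) = +0.23 V (n = 3).
From the Nernst equation, log Q = n(E° − E)/0.0592 = 3·(+0.23 − (+0.240))/0.0592 = −0.507.
Balancing electrons gives In³⁺(aq) + Ga(s) → In(s) + Ga³⁺(aq); thus Q = [Ga³⁺(aq)] / [In³⁺(aq)].
Solving for the unknown gives log [In³⁺(aq)] = −3.013, so [In³⁺(aq)] ≈ 0.00097 M.

0.00097 M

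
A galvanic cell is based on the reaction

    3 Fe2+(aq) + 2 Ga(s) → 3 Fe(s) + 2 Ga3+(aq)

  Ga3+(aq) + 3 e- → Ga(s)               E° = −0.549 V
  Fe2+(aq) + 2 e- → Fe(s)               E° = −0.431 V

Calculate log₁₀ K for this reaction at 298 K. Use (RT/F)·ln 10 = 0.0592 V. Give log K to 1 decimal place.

log K = 12.0

The Fe²⁺/Fe couple is reduced (cathode); E°cell = −0.431 − (−0.549) = +0.118 V with n = 6.
At equilibrium E = 0, so log K = nE°cell / 0.0592 = (6)(+0.118) / 0.0592 = 12.0.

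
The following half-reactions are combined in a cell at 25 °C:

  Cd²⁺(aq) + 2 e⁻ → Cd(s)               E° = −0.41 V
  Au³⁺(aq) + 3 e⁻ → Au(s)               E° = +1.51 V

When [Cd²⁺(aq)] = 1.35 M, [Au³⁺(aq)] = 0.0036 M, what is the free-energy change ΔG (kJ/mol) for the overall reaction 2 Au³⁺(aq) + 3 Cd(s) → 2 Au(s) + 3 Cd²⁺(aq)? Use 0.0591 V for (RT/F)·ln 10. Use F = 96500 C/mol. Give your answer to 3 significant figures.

−1080 kJ/mol

The standard cell potential is +1.51 − (−0.41) = +1.92 V, with n = 6 electrons in the balanced equation.
Here Q = [Cd²⁺(aq)]^3 / [Au³⁺(aq)]^2 = 1.9×10^5 (log Q = 5.278), giving E = +1.92 − (0.0591/6)·(5.278) = +1.8680 V.
Finally ΔG = −nFE = −(6)(96500 C/mol)(+1.8680 V) = −1080 kJ/mol.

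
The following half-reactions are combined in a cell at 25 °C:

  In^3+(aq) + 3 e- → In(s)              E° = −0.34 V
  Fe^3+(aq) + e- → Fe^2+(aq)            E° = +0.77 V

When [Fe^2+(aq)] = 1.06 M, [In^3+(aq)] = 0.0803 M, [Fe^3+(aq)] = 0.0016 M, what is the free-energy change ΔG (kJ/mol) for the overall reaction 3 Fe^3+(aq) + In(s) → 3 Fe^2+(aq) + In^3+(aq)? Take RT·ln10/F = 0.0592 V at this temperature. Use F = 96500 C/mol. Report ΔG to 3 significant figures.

The standard cell potential is +0.77 − (−0.34) = +1.11 V, with n = 3 electrons in the balanced equation.
Q = ([Fe^2+(aq)]^3·[In^3+(aq)]) / [Fe^3+(aq)]^3 = 2.33×10^7, so log Q = 7.368 and E = +1.11 − (0.0592/3)(7.368) = +0.9646 V.
Finally ΔG = −nFE = −(3)(96500 C/mol)(+0.9646 V) = −279 kJ/mol.

−279 kJ/mol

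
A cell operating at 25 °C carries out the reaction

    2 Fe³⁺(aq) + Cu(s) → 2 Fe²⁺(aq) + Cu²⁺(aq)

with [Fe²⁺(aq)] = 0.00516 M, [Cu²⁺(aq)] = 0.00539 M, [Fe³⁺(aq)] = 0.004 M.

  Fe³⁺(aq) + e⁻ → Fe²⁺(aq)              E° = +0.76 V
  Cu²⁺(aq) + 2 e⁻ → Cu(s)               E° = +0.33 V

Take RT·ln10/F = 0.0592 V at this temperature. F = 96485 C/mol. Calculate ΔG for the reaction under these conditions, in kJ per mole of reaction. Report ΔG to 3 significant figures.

−94.7 kJ/mol

E°cell = +0.76 − (+0.33) = +0.43 V; the balanced reaction transfers n = 2 electrons.
Q = ([Fe²⁺(aq)]^2·[Cu²⁺(aq)]) / [Fe³⁺(aq)]^2 = 0.00897, so log Q = −2.047 and E = +0.43 − (0.0592/2)(−2.047) = +0.4906 V.
Then ΔG = −nFE = −2 × 96485 × +0.4906 J/mol = −94.7 kJ/mol.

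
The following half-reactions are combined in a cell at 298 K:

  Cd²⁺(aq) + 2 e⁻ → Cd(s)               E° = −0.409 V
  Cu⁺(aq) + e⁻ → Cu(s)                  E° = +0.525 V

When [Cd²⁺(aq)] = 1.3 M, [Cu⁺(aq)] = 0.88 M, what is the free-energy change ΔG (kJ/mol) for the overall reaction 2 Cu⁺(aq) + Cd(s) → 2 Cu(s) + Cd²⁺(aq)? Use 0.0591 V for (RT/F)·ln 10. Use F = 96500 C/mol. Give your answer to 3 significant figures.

−179 kJ/mol

With Cu⁺/Cu reduced at the cathode, E°cell = +0.525 − (−0.409) = +0.934 V and n = 2.
Here Q = [Cd²⁺(aq)] / [Cu⁺(aq)]^2 = 1.68 (log Q = 0.225), giving E = +0.934 − (0.0591/2)·(0.225) = +0.9274 V.
ΔG = −nFE = −(2)(96500)(+0.9274) J/mol = −179 kJ/mol.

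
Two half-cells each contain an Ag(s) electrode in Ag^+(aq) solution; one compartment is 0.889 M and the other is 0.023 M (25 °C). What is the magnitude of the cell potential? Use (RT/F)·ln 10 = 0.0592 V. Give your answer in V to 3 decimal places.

For a concentration cell E°cell = 0, since both electrodes use the same couple.
The compartment with the higher Ag^+(aq) concentration (0.889 M) acts as the cathode; ions are reduced there and produced at the dilute (0.023 M) anode.
With n = 1, Ecell = −(0.0592/1)·log([dilute]/[conc]) = −(0.0592/1)·log(0.023/0.889) = +0.094 V.

0.094 V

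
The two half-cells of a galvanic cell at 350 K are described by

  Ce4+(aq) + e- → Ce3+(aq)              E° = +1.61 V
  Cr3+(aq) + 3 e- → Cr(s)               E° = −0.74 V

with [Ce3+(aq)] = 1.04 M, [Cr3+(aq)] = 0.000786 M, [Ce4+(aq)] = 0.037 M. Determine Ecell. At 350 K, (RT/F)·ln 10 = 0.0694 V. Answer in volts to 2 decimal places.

Ce⁴⁺/Ce³⁺ is reduced (cathode, E° = +1.61 V) and Cr³⁺/Cr is oxidized (anode).
The standard potential is +1.61 − (−0.74) = +2.35 V and the balanced reaction transfers n = 3 electrons.
The balanced reaction is 3 Ce4+(aq) + Cr(s) → 3 Ce3+(aq) + Cr3+(aq), so Q = ([Ce3+(aq)]^3·[Cr3+(aq)]) / [Ce4+(aq)]^3 = 17.5 and log Q = 1.242.
E = E° − (0.0694/n)·log Q = +2.35 − (0.0694/3)(1.242) = +2.32 V.

+2.32 V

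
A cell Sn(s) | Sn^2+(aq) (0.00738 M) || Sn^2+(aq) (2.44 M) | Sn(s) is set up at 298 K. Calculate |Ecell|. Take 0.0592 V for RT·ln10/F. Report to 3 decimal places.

0.075 V

For a concentration cell E°cell = 0, since both electrodes use the same couple.
The compartment with the higher Sn^2+(aq) concentration (2.44 M) acts as the cathode; ions are reduced there and produced at the dilute (0.00738 M) anode.
With n = 2, Ecell = −(0.0592/2)·log([dilute]/[conc]) = −(0.0592/2)·log(0.00738/2.44) = +0.075 V.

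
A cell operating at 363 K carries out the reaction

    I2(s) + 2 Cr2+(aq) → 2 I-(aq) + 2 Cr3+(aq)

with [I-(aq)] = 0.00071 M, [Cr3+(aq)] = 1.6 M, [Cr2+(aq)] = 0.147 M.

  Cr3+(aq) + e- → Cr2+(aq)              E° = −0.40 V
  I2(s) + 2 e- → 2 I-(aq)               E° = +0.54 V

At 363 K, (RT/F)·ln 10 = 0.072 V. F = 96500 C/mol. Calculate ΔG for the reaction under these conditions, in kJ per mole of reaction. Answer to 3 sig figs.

−211 kJ/mol

The standard cell potential is +0.54 − (−0.40) = +0.94 V, with n = 2 electrons in the balanced equation.
Q = ([I-(aq)]^2·[Cr3+(aq)]^2) / [Cr2+(aq)]^2 = 5.97×10^−5, so log Q = −4.224 and E = +0.94 − (0.072/2)(−4.224) = +1.0921 V.
ΔG = −nFE = −(2)(96500)(+1.0921) J/mol = −211 kJ/mol.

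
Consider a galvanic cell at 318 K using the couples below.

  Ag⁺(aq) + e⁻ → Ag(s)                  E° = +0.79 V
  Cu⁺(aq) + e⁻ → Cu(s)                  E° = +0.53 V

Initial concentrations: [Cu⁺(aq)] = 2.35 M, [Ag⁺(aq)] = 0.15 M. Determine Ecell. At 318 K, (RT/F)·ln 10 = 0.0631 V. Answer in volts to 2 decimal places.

+0.18 V

Ag⁺/Ag is reduced (cathode, E° = +0.79 V) and Cu⁺/Cu is oxidized (anode).
E°cell = +0.79 − (+0.53) = +0.26 V, with n = 1 electron transferred.
For the overall reaction Ag⁺(aq) + Cu(s) → Ag(s) + Cu⁺(aq), Q = [Cu⁺(aq)] / [Ag⁺(aq)] = 15.7, giving log Q = 1.195.
By the Nernst equation, E = +0.26 − (0.0631/1)·(1.195) = +0.18 V.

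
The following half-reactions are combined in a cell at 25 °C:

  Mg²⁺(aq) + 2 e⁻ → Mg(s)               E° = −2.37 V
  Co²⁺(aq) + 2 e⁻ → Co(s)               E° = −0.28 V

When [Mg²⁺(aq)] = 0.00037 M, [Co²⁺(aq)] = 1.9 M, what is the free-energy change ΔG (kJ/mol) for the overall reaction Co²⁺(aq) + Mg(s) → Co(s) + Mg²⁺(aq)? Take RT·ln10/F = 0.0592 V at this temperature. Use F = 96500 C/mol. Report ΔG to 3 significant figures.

−425 kJ/mol

E°cell = −0.28 − (−2.37) = +2.09 V; the balanced reaction transfers n = 2 electrons.
Q = [Mg²⁺(aq)] / [Co²⁺(aq)] = 0.000195, so log Q = −3.711 and E = +2.09 − (0.0592/2)(−3.711) = +2.1998 V.
ΔG = −nFE = −(2)(96500)(+2.1998) J/mol = −425 kJ/mol.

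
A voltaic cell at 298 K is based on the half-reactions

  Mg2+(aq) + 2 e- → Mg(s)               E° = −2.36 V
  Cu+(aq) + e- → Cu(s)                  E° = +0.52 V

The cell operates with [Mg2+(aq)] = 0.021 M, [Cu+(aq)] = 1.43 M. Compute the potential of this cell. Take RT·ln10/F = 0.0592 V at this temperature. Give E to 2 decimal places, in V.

Since E°(Cu⁺/Cu) > E°(Mg²⁺/Mg), Cu⁺/Cu serves as the cathode.
E°cell = +0.52 − (−2.36) = +2.88 V, with n = 2 electrons transferred.
The balanced reaction is 2 Cu+(aq) + Mg(s) → 2 Cu(s) + Mg2+(aq), so Q = [Mg2+(aq)] / [Cu+(aq)]^2 = 0.0103 and log Q = −1.988.
Applying E = E° − (RT ln10/nF)·log Q gives +2.88 − (0.0592/2)(−1.988) = +2.94 V.

+2.94 V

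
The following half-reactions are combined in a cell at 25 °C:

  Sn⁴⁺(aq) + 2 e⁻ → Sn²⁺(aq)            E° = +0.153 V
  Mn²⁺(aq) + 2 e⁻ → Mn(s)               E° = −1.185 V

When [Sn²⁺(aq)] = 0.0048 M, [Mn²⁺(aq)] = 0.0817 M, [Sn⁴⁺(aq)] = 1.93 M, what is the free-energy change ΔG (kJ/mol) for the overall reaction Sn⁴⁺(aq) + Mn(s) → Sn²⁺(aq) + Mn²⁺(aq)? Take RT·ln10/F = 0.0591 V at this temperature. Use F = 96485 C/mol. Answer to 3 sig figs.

The standard cell potential is +0.153 − (−1.185) = +1.338 V, with n = 2 electrons in the balanced equation.
Q = ([Sn²⁺(aq)]·[Mn²⁺(aq)]) / [Sn⁴⁺(aq)] = 0.000203, so log Q = −3.692 and E = +1.338 − (0.0591/2)(−3.692) = +1.4471 V.
Finally ΔG = −nFE = −(2)(96485 C/mol)(+1.4471 V) = −279 kJ/mol.

−279 kJ/mol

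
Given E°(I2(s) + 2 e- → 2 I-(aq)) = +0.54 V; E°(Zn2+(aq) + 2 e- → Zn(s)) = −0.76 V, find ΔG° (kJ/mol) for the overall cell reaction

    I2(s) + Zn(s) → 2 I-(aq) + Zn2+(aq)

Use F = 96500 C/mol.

In the reaction as written I2(s) is reduced, so the I₂/I⁻ couple is the cathode and Zn²⁺/Zn is the anode.
E°cell = +0.54 − (−0.76) = +1.30 V; balancing electrons gives n = 2.
ΔG° = −nFE°cell = −(2)(96500)(+1.30) J/mol = −251 kJ/mol.

−251 kJ/mol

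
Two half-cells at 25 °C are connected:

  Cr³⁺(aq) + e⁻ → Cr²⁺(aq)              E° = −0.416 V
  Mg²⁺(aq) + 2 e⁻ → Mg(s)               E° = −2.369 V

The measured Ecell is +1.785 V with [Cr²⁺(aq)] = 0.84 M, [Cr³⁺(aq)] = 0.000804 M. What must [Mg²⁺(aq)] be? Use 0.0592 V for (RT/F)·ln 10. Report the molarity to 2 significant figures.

With Cr³⁺/Cr²⁺ at the cathode and Mg²⁺/Mg at the anode, E°cell = −0.416 − (−2.369) = +1.953 V (n = 2).
Rearranging E = E° − (0.0592/n)·log Q gives log Q = 2(+1.953 − (+1.785))/0.0592 = 5.676.
Balancing electrons gives 2 Cr³⁺(aq) + Mg(s) → 2 Cr²⁺(aq) + Mg²⁺(aq); thus Q = ([Cr²⁺(aq)]^2·[Mg²⁺(aq)]) / [Cr³⁺(aq)]^2.
Solving for the unknown gives log [Mg²⁺(aq)] = −0.362, so [Mg²⁺(aq)] ≈ 0.43 M.

0.43 M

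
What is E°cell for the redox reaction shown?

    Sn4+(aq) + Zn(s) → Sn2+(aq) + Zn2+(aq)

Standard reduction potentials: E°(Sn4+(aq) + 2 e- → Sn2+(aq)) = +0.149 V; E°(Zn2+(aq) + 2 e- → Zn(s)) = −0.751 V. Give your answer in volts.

Sn4+(aq) gains electrons, so the Sn⁴⁺/Sn²⁺ couple is the cathode; the Zn²⁺/Zn couple is the anode.
E°cell = E°(cathode) − E°(anode) = +0.149 − (−0.751) = +0.900 V.

+0.900 V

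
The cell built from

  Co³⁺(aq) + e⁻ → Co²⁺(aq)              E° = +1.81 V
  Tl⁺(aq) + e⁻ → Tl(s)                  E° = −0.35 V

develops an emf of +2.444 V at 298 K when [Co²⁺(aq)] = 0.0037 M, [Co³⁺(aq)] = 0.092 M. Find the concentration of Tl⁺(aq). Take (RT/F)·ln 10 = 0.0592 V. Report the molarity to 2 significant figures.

Co³⁺/Co²⁺ is the cathode (higher E°); E°cell = +1.81 − (−0.35) = +2.16 V with n = 1.
Since E = E° − (0.0592/n)·log Q, log Q = n(E° − E)/0.0592 = −4.797.
For Co³⁺(aq) + Tl(s) → Co²⁺(aq) + Tl⁺(aq), the reaction quotient is Q = ([Co²⁺(aq)]·[Tl⁺(aq)]) / [Co³⁺(aq)].
Solving for the unknown gives log [Tl⁺(aq)] = −3.401, so [Tl⁺(aq)] ≈ 0.00040 M.

0.00040 M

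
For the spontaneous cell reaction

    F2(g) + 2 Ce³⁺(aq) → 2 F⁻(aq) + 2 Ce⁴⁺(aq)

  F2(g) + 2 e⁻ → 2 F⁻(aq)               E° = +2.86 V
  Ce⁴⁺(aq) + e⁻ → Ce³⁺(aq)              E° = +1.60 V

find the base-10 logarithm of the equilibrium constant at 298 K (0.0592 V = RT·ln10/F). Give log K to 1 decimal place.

The F₂/F⁻ couple is reduced (cathode); E°cell = +2.86 − (+1.60) = +1.26 V with n = 2.
At equilibrium E = 0, so log K = nE°cell / 0.0592 = (2)(+1.26) / 0.0592 = 42.6.

log K = 42.6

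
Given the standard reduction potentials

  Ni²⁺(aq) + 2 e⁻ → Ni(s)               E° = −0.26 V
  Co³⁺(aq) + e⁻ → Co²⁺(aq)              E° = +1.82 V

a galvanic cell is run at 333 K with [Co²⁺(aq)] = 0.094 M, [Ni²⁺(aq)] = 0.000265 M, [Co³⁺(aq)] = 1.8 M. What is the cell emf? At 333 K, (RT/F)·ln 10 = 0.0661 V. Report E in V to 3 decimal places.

Co³⁺/Co²⁺ is reduced (cathode, E° = +1.82 V) and Ni²⁺/Ni is oxidized (anode).
E°cell = E°cat − E°an = +1.82 − (−0.26) = +2.08 V; n = 2.
Balancing gives 2 Co³⁺(aq) + Ni(s) → 2 Co²⁺(aq) + Ni²⁺(aq); hence Q = ([Co²⁺(aq)]^2·[Ni²⁺(aq)]) / [Co³⁺(aq)]^2 = 7.23×10^−7 (log Q = −6.141).
Applying E = E° − (RT ln10/nF)·log Q gives +2.08 − (0.0661/2)(−6.141) = +2.283 V.

+2.283 V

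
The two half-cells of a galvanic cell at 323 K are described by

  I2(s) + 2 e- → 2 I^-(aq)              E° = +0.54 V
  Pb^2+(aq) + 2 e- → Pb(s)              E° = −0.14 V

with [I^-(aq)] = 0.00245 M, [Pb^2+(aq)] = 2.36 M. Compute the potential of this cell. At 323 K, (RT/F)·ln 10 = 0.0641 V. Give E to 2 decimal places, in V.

I₂/I⁻ is reduced (cathode, E° = +0.54 V) and Pb²⁺/Pb is oxidized (anode).
E°cell = E°cat − E°an = +0.54 − (−0.14) = +0.68 V; n = 2.
For the overall reaction I2(s) + Pb(s) → 2 I^-(aq) + Pb^2+(aq), Q = [I^-(aq)]^2·[Pb^2+(aq)] = 1.42×10^−5, giving log Q = −4.849.
E = E° − (0.0641/n)·log Q = +0.68 − (0.0641/2)(−4.849) = +0.84 V.

+0.84 V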